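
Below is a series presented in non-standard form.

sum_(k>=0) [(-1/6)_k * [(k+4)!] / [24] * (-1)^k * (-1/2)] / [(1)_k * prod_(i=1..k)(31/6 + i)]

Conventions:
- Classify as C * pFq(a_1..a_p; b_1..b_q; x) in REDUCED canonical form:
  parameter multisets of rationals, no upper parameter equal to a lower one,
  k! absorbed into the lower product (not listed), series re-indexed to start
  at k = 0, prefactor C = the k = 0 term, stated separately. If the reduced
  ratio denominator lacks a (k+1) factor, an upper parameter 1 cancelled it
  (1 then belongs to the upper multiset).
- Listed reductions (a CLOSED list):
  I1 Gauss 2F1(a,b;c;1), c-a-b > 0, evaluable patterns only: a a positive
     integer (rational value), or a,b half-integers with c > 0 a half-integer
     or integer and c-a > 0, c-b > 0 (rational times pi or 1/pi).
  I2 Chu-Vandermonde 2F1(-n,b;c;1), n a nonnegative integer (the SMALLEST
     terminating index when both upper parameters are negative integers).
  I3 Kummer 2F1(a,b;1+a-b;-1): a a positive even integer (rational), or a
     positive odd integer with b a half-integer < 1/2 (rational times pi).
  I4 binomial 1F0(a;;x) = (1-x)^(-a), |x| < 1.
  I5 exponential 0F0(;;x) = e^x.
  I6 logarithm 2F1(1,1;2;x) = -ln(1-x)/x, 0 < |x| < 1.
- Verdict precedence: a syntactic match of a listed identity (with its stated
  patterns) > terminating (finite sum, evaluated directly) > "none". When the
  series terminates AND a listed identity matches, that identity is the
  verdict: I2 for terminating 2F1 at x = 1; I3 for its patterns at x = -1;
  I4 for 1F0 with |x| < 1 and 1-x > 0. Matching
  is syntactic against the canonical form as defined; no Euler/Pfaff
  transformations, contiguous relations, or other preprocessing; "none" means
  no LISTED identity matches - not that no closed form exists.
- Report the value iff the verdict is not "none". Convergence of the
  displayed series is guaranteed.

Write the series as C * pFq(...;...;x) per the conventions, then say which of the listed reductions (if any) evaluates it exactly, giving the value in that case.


This is -1/2 * 2F1(-1/6, 5; 37/6; -1) in reduced canonical form. Verdict: none here - no I1-I6 shape fits x = -1 with lower {37/6}.

First insight: from the first term -1/2: the factorial ratio (C = -1/2, x = -1) (k+a-1)!/(a-1)! is a rising factorial (a)_k.
Adjacent-term ratio: r(k) = (-1) * (k-1/6) (k+5) / [(k+37/6) (k+1)] - rational; roots negated = parameters, x = (-1), C = -1/2.


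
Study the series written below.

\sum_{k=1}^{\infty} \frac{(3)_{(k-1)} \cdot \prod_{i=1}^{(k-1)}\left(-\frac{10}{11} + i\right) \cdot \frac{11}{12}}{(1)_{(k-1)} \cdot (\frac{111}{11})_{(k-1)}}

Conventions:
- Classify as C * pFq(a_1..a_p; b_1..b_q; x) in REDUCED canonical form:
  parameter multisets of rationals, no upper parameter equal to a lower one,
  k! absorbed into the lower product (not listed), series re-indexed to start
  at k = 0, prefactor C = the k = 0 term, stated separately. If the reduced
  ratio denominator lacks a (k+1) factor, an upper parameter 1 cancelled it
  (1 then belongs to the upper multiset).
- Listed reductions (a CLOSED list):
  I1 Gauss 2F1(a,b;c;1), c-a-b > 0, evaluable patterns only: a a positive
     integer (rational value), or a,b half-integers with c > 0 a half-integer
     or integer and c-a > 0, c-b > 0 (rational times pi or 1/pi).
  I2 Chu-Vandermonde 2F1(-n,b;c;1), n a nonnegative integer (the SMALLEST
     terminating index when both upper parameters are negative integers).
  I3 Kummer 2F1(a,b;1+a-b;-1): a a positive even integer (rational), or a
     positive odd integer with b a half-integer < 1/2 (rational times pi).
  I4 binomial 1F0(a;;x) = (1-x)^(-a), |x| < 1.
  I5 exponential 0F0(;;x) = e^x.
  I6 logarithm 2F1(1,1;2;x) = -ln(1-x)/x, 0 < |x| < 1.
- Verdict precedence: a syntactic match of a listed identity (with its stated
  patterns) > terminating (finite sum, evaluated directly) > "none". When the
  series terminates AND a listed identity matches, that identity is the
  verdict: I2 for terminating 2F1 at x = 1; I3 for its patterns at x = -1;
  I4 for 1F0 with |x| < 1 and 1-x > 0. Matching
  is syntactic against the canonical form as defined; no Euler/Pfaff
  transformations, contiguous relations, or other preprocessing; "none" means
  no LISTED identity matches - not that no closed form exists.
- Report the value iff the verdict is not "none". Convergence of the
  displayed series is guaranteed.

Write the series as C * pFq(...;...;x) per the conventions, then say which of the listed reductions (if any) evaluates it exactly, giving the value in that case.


The tell: with t_0 = \frac{11}{12}, (1)_k (C = 11/12) is k! itself.
Term ratio: r(k) = 1 * (k+\frac{1}{11}) (k+3) / [(k+\frac{111}{11}) (k+1)] - rational in k, leading ratio 1; with t_0 = \frac{11}{12}, classification follows.

Reduced: x = 1, 2F1, upper = {\frac{1}{11}, 3}, lower = {\frac{111}{11}}, C = \frac{11}{12}. Verdict (x = 1): the Gauss summation I1 applies (x = 1: the Gamma ratio telescopes since c-a-b = 7 > 0 and a = 3 in Z>0). Hence: \frac{28925}{30492}.


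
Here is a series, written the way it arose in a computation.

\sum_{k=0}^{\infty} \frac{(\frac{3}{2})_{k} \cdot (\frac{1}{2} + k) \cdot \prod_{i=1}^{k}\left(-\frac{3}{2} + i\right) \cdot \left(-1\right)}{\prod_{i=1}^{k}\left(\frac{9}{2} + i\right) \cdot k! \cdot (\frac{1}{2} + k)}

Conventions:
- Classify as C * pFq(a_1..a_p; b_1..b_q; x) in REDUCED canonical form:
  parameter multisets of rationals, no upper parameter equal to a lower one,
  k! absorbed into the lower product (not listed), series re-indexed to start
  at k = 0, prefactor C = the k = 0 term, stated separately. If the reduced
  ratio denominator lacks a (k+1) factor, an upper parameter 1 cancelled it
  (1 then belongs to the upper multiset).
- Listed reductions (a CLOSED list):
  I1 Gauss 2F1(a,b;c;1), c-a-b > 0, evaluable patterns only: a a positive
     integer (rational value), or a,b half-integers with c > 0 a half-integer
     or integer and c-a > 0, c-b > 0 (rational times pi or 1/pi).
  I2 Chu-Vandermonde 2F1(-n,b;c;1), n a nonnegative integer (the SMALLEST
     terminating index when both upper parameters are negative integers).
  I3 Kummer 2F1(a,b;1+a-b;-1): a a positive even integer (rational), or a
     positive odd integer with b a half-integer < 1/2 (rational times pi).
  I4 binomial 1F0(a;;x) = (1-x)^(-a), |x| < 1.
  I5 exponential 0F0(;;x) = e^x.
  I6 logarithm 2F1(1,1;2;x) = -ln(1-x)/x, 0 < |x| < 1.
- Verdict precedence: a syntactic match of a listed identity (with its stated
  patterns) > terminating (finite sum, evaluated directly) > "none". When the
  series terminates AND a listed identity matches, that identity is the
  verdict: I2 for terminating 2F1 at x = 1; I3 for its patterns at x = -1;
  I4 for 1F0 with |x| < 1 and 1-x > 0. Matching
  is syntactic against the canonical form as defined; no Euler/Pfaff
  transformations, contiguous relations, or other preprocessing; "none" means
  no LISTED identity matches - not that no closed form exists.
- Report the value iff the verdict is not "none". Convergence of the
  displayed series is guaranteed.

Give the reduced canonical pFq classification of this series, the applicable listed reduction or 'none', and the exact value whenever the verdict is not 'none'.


Canonical form: C = -1 times 2F1 with upper {-\frac{1}{2}, \frac{3}{2}}, lower {\frac{11}{2}}, x = 1. Verdict (x = 1): the half-integer Gauss pattern (I1) applies (x = 1; upper {-\frac{1}{2}, \frac{3}{2}} half-integers, c = \frac{11}{2} in the evaluable pattern). Sum: \left(-\frac{2205}{8192}\right) \cdot \pi.

First insight: t_0 being -1, the factor k + 1/2 cancels (top and bottom), leaving C = -1.
Step ratio: r(k) = 1 * (k-\frac{1}{2}) (k+\frac{3}{2}) / [(k+\frac{11}{2}) (k+1)] ; factor over Q: parameters, x = 1, and C = -1.


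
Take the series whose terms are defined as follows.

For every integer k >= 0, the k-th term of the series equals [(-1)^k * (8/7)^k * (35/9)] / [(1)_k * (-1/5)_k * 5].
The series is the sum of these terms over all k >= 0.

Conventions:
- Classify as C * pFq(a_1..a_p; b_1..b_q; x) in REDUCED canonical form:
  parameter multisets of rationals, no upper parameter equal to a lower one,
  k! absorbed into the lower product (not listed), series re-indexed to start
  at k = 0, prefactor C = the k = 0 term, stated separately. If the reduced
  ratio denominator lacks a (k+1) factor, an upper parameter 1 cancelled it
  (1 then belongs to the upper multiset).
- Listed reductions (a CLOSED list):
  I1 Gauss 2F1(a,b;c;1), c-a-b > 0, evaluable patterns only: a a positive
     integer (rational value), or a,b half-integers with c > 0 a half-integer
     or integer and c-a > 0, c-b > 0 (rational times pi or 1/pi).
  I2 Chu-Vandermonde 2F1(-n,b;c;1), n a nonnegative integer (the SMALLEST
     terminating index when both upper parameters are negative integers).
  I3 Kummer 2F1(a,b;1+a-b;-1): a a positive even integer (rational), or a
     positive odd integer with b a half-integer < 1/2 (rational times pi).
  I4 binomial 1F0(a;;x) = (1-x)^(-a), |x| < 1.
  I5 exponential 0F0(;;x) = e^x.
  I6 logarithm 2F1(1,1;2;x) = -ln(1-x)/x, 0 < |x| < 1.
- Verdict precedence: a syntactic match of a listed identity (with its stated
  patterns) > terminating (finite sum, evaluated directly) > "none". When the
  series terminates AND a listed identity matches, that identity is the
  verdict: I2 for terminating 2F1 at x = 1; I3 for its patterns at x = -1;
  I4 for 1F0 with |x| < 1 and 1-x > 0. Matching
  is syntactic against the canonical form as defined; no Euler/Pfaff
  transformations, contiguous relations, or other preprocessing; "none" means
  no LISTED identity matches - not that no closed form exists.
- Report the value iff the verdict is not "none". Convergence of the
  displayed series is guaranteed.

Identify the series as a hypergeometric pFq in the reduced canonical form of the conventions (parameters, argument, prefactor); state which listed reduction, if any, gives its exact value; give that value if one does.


Canonical form: C = 7/9 times 0F1 with upper {-}, lower {-1/5}, x = -8/7. Verdict: none here - no I1-I6 shape fits x = -8/7 with lower {-1/5}.

First insight: with t_0 = 7/9, (1)_k (prefactor 7/9) is k! itself.
Adjacent-term ratio: r(k) = (-8/7) * 1 / [(k-1/5) (k+1)] - rational; roots negated = parameters, x = (-8/7), C = 7/9.


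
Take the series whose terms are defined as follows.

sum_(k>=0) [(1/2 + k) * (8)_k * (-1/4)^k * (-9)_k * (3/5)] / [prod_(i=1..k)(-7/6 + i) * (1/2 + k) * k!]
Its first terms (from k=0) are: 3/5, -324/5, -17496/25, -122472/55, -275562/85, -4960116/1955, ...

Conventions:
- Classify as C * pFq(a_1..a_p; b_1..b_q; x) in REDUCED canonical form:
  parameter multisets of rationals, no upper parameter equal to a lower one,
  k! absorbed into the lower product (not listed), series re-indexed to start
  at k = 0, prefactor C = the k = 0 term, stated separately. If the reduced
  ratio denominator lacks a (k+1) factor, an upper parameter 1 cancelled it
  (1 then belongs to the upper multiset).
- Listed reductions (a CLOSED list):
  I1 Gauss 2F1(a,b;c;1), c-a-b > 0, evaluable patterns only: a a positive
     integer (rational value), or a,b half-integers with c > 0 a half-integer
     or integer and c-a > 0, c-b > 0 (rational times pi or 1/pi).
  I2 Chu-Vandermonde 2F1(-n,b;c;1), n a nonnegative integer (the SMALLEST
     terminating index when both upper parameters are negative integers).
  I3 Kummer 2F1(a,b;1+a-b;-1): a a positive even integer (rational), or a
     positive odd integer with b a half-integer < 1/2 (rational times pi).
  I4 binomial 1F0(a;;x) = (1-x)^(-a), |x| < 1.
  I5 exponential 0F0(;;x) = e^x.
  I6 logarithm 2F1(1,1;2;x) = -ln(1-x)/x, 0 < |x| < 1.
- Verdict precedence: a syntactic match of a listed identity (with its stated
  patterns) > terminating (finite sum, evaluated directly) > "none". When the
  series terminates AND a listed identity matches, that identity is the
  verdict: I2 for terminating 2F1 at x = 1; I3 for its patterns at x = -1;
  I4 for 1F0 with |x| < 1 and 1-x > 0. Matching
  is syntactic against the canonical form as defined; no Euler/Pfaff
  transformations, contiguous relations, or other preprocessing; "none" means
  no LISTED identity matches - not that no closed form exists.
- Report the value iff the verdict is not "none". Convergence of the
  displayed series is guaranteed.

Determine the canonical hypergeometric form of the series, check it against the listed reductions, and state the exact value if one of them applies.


The series (x = -1/4) is 2F1: upper {-9, 8}, lower {-1/6}, prefactor 3/5. Verdict: terminating. (-9)_k vanishes past k = 9, leaving a 10-term sum, computed directly. Exact value: -24617059312917/2403527830.

First insight: x = (-1/4) and the lower running product (C = 3/5, x = -1/4) is a rising factorial.
Term ratio: r(k) = (-1/4) * (k-9) (k+8) / [(k-1/6) (k+1)] - rational in k. x = (-1/4); t_0 = 3/5; negate the roots.


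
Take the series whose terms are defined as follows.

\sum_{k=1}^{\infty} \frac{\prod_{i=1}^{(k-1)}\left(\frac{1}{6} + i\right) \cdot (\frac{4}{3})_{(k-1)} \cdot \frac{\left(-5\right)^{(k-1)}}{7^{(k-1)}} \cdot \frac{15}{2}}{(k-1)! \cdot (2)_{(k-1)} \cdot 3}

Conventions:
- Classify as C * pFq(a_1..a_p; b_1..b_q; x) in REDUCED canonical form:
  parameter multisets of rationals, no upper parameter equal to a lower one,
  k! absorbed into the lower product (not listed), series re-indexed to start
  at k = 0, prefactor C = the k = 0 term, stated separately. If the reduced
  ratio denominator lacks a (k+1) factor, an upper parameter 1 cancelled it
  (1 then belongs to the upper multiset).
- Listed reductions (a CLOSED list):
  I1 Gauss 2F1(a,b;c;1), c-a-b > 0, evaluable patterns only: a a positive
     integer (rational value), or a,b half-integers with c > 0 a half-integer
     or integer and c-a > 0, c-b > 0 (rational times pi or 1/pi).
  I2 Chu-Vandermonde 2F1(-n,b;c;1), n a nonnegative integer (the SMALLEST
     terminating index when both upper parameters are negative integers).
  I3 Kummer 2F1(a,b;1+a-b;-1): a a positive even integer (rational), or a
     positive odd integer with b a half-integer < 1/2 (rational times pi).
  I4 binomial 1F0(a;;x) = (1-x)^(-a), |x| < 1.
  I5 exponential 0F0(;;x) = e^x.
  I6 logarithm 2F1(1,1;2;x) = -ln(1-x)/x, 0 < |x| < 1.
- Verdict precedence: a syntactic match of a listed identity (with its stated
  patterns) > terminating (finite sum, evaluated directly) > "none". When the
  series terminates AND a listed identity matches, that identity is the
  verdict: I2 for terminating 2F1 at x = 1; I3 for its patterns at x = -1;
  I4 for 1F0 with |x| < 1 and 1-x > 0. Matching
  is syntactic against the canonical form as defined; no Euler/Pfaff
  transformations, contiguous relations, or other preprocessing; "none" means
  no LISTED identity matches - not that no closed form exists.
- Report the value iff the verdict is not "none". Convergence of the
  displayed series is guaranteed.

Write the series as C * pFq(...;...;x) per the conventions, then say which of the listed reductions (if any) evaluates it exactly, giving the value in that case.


x = -\frac{5}{7} here; the reduced form reads 2F1, upper {\frac{7}{6}, \frac{4}{3}}, lower {2}, C = \frac{5}{2}. Verdict: none (x = -\frac{5}{7}): each listed identity misses the multisets {\frac{7}{6}, \frac{4}{3}} ; {2}.

Key observation: t_0 being \frac{5}{2}, the two geometric factors (C = 5/2) combine into one argument.
Term ratio: r(k) = -\frac{5}{7} * (k+\frac{7}{6}) (k+\frac{4}{3}) / [(k+2) (k+1)] - rational; roots negated = parameters, x = -\frac{5}{7}, C = \frac{5}{2}.


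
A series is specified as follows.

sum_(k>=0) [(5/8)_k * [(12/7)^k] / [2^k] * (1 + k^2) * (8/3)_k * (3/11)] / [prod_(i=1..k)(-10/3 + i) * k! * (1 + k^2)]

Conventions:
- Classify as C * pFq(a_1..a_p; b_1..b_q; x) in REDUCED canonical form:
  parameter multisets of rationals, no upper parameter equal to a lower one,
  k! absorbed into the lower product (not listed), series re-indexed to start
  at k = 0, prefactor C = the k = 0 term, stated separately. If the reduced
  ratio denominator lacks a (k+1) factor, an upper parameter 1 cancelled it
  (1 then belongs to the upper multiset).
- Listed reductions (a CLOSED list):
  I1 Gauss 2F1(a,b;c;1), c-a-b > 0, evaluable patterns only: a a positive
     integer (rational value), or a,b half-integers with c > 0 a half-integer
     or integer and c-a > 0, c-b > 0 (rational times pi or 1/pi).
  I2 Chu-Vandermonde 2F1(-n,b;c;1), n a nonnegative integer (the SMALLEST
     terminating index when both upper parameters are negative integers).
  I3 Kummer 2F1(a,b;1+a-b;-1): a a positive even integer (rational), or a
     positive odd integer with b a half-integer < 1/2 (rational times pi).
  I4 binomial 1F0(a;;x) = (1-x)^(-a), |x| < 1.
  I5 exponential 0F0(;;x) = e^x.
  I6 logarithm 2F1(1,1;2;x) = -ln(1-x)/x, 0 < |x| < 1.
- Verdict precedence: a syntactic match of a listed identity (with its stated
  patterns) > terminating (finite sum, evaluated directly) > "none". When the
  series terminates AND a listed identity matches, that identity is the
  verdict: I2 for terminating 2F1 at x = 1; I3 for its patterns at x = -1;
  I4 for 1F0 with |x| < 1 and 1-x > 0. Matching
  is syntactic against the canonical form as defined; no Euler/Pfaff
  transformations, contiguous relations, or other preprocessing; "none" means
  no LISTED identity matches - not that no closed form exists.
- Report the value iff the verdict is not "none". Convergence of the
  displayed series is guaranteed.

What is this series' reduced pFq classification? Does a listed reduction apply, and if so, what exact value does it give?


Canonical form: C = 3/11 times 2F1 with upper {5/8, 8/3}, lower {-7/3}, x = 6/7. Verdict: no listed reduction: x = 6/7 and upper {5/8, 8/3} fail every I1-I6 pattern.

Structural cue: with t_0 = 3/11, the lower running product (C = 3/11) is a rising factorial.
Term ratio: r(k) = (6/7) * (k+5/8) (k+8/3) / [(k-7/3) (k+1)] ; factor over Q: parameters, x = (6/7), and C = 3/11.


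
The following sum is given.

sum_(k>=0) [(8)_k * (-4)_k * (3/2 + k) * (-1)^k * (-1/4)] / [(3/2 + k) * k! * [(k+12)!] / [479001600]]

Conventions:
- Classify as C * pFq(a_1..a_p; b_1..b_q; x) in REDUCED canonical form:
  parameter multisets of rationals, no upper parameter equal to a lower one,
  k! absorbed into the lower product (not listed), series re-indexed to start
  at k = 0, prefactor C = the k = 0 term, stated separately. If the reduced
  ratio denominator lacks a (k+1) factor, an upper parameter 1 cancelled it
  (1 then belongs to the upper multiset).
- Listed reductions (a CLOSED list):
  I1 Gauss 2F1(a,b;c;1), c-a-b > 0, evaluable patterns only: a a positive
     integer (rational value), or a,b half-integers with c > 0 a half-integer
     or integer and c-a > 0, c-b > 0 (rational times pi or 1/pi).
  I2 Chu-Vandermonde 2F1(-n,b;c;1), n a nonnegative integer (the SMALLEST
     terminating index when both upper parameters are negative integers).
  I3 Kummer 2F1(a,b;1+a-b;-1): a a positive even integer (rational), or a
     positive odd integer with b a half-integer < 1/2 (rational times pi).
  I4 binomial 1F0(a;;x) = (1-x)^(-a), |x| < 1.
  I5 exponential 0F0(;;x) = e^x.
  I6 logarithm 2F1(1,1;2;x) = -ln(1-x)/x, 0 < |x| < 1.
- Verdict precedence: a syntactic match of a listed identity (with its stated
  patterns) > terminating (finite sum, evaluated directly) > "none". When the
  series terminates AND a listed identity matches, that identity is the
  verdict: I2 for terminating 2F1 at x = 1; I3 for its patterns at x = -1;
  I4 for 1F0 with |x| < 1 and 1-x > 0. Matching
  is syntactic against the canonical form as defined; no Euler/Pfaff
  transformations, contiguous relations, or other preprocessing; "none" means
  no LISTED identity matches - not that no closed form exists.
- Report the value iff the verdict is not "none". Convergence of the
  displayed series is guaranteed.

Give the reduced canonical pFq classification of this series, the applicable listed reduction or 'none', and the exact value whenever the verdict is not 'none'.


Canonical form: C = -1/4 times 2F1 with upper {-4, 8}, lower {13}, x = -1. Verdict: Kummer (I3) fires (x = -1; c = 13 equals 1+a-b for upper {-4, 8}: listed pattern). Sum: -99/56.

Key observation: from the first term -1/4: the denominator's factorial ratio (prefactor -1/4) is a lower Pochhammer.
Ratio: r(k) = (-1) * (k-4) (k+8) / [(k+13) (k+1)] ; factor over Q: parameters, x = (-1), and C = -1/4.


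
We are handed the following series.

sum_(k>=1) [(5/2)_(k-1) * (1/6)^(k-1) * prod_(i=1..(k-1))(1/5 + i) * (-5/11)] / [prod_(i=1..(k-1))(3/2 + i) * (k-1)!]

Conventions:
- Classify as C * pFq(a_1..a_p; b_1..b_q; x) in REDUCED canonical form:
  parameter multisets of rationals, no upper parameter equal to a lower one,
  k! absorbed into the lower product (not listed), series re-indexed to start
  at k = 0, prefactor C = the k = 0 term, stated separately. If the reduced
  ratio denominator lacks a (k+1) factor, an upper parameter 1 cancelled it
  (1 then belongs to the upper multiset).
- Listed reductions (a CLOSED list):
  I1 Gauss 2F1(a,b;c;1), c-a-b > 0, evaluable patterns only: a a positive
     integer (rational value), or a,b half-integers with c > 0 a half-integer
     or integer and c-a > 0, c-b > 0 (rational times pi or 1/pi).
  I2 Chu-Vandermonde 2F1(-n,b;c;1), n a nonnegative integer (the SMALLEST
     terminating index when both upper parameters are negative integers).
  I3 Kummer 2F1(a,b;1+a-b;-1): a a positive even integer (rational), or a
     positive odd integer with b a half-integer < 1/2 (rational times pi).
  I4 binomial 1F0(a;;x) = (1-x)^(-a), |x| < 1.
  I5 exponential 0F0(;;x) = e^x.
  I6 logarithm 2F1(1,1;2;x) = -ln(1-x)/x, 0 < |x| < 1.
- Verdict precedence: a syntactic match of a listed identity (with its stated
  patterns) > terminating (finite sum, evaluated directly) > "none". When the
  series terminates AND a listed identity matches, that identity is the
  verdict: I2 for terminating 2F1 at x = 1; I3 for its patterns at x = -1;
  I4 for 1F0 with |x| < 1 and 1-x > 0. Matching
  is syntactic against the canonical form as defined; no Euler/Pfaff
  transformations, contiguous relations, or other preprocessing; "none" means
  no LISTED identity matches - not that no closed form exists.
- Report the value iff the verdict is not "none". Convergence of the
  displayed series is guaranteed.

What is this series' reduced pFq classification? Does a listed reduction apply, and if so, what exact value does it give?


Classification (C = -5/11): 1F0 with upper {6/5}, lower {-}, argument x = 1/6. Verdict at x = 1/6: the I4 binomial reduction matches (the 1F0 binomial series: exponent -6/5, x = 1/6). Value: (-5/11) * (5/6)^(-6/5).

First insight: from the first term -5/11: the lower running product (C = -5/11, x = 1/6) is a rising factorial.
Ratio: r(k) = (1/6) * (k+6/5) / [(k+1)] - rational in k, leading ratio (1/6); with t_0 = -5/11, classification follows.


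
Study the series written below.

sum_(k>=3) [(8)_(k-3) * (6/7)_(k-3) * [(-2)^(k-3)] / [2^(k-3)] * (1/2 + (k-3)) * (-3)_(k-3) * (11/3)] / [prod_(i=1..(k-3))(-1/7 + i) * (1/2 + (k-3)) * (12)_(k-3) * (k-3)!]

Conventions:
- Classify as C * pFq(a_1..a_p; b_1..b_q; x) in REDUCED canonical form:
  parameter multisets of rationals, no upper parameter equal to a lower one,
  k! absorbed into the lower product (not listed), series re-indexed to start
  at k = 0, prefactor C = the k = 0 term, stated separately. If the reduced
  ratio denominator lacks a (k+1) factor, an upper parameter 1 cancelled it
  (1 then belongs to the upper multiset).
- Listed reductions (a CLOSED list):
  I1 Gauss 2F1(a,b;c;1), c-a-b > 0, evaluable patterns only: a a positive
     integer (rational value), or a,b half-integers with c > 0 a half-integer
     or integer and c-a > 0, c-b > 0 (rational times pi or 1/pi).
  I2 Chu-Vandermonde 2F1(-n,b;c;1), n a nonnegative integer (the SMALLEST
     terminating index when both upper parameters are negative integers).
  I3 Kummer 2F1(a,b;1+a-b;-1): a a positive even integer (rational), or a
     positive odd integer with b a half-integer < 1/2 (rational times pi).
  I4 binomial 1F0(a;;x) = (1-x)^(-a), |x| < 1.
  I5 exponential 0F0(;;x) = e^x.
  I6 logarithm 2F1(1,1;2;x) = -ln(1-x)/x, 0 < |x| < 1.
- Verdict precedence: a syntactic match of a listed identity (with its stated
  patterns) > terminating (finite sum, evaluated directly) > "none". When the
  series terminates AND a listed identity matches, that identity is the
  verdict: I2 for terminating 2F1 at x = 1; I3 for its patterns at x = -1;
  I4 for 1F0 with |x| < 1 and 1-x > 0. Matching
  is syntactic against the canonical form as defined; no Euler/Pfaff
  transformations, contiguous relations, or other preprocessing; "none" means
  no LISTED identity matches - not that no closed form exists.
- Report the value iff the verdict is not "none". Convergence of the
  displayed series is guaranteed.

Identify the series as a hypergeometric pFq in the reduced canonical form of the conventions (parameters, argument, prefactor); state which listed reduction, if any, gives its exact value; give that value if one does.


Reduced: x = -1, 2F1, upper = {-3, 8}, lower = {12}, C = 11/3. Verdict: Kummer (I3) applies (x = -1; c = 12 equals 1+a-b for upper {-3, 8}: listed pattern). Sum: 121/7.

The tell: x = (-1) and k + 1/2 divides numerator and denominator alike; C = 11/3 after cancelling.
Ratio: r(k) = (-1) * (k-3) (k+8) / [(k+12) (k+1)] - rational; roots negated = parameters, x = (-1), C = 11/3.


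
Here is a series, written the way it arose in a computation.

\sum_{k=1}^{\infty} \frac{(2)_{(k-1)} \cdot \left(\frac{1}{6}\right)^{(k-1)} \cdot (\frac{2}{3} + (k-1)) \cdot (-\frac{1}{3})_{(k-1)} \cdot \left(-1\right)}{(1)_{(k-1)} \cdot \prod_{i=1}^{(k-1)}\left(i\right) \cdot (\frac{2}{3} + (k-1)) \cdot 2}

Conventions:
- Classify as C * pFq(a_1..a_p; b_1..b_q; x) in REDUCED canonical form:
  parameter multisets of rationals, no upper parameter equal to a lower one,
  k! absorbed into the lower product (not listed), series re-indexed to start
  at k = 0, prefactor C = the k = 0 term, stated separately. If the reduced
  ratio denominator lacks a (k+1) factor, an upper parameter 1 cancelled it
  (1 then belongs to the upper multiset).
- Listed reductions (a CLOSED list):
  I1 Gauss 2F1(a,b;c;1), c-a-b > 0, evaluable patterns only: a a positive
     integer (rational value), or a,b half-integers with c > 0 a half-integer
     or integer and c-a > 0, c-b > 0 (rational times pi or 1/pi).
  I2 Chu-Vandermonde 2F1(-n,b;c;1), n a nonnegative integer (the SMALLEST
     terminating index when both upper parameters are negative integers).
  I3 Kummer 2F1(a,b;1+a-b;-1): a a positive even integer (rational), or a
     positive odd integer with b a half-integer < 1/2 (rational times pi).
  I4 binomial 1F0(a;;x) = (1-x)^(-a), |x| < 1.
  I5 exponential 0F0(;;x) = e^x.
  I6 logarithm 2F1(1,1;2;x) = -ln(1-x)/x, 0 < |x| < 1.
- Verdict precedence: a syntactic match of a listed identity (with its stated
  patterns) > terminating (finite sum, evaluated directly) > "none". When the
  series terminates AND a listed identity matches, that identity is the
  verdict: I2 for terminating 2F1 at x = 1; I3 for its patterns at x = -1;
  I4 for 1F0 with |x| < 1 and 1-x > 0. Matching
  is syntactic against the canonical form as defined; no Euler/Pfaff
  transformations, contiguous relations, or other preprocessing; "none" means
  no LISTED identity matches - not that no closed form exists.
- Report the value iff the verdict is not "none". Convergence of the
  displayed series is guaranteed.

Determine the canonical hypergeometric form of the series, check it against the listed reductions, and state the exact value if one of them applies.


The tell: t_0 being -\frac{1}{2}, k + 2/3 divides numerator and denominator alike; C = -1/2, x = 1/6 after cancelling.
Step ratio: r(k) = \frac{1}{6} * (k-\frac{1}{3}) (k+2) / [(k+1) (k+1)] - rational in k. x = \frac{1}{6}; t_0 = -\frac{1}{2}; negate the roots.

With C = -\frac{1}{2}: the canonical form is 2F1(-\frac{1}{3}, 2; 1; \frac{1}{6}). Verdict: none - at argument \frac{1}{6} the multisets {-\frac{1}{3}, 2} ; {1} match no listed identity.


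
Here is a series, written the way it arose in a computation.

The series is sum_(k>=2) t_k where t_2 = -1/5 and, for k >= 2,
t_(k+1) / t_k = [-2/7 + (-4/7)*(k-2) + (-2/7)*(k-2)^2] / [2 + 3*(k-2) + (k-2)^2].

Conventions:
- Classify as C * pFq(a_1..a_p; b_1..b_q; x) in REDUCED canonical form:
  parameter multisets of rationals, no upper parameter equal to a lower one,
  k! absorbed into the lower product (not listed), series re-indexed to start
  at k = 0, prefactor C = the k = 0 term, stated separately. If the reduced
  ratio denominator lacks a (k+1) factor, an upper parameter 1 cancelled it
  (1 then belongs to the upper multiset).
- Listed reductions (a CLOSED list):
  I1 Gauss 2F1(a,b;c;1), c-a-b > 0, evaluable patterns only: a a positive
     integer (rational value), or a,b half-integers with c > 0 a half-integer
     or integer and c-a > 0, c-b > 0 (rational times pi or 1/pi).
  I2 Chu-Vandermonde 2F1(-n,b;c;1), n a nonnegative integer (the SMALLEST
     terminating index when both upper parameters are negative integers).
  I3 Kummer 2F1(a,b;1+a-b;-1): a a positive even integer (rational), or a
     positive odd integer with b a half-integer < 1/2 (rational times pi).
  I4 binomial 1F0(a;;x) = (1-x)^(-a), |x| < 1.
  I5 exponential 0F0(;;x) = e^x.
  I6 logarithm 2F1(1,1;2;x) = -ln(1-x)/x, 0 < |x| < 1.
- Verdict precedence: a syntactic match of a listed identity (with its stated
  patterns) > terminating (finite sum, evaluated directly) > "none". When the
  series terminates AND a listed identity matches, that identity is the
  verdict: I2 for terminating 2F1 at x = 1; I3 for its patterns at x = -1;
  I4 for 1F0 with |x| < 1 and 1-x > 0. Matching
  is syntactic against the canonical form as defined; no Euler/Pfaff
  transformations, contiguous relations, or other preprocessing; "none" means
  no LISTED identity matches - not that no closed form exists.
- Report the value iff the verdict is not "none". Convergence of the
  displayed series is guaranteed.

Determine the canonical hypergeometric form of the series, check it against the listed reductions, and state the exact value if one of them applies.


Reduced: x = -2/7, 2F1, upper = {1, 1}, lower = {2}, C = -1/5. Verdict (x = -2/7): the logarithmic series (I6) applies (the logarithm: parameters (1,1;2), x = -2/7). Value: (-7/10) * ln(9/7).

First insight: from the first term -1/5: roots of the ratio polynomials (C = -1/5, x = -2/7) are the negated parameters.
Step ratio: r(k) = (-2/7) * (k+1) (k+1) / [(k+2) (k+1)] - rational; roots negated = parameters, x = (-2/7), C = -1/5.


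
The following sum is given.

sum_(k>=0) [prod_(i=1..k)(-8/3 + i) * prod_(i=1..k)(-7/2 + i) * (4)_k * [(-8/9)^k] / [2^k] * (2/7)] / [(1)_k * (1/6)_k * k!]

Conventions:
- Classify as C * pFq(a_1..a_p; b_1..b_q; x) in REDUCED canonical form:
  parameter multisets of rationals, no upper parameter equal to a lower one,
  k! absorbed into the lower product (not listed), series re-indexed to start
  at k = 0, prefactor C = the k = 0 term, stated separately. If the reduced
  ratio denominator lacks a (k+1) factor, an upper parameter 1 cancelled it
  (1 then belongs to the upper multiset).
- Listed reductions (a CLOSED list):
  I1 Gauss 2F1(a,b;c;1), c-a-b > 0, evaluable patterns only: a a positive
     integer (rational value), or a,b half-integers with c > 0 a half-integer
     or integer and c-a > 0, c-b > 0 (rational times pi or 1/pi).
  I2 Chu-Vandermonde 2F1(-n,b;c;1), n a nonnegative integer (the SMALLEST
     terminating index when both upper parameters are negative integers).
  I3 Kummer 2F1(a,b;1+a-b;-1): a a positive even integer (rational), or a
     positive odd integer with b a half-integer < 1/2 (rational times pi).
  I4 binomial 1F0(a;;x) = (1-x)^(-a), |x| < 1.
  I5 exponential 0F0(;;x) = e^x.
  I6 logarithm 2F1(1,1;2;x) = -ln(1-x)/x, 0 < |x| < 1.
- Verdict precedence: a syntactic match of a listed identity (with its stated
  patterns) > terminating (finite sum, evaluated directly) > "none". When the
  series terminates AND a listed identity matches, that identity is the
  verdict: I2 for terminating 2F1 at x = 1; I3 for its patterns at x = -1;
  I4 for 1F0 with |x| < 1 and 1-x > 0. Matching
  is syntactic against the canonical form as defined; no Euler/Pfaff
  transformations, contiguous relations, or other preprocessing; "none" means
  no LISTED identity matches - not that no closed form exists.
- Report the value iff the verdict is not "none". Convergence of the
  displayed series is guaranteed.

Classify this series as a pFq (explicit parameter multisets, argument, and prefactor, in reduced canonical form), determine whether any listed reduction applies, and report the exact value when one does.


Key observation: from the first term 2/7: the two k-th powers (prefactor 2/7) combine into one argument.
Step ratio: r(k) = (-4/9) * (k-5/2) (k-5/3) (k+4) / [(k+1/6) (k+1) (k+1)] - rational in k, leading ratio (-4/9); with t_0 = 2/7, classification follows.

Prefactor 2/7, argument -4/9: 3F2 with upper {-5/2, -5/3, 4} over lower {1/6, 1}. Verdict: none. Every listed pattern misses the 3F2 form at -4/9, upper {-5/2, -5/3, 4}.


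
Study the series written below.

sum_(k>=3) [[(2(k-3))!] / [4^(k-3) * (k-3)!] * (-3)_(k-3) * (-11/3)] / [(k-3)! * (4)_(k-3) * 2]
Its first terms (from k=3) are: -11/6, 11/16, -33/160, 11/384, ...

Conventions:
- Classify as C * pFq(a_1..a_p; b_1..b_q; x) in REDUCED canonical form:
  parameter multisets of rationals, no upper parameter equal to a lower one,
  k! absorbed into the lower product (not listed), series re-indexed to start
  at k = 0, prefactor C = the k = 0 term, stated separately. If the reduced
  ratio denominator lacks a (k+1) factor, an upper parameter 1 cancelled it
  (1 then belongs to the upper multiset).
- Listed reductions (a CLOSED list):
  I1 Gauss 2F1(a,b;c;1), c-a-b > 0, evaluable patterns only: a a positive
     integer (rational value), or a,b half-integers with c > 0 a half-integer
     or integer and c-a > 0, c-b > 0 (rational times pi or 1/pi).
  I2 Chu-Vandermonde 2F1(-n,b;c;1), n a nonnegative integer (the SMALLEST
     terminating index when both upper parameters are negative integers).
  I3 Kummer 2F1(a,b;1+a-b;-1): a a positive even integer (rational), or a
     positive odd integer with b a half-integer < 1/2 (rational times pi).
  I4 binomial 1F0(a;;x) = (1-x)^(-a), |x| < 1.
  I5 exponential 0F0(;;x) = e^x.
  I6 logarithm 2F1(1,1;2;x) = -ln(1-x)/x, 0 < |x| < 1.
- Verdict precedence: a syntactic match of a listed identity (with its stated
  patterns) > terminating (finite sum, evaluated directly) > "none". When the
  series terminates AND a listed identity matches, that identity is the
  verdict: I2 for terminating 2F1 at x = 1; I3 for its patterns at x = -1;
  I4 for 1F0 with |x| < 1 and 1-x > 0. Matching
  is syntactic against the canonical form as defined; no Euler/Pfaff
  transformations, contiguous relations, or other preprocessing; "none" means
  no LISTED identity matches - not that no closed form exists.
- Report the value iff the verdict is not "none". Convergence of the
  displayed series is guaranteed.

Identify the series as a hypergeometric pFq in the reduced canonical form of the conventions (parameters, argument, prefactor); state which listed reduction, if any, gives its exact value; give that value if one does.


This is -11/6 * 2F1(-3, 1/2; 4; 1) in reduced canonical form. Verdict: this is Vandermonde's identity (I2) (terminating 2F1 at x = 1 with n = 3, b = 1/2, c = 4). Sum: -847/640.

Key observation: t_0 = -11/6 here, and the constant factors (C = -11/6) combine into one prefactor.
Term ratio: r(k) = 1 * (k-3) (k+1/2) / [(k+4) (k+1)] - rational; roots negated = parameters, x = 1, C = -11/6.


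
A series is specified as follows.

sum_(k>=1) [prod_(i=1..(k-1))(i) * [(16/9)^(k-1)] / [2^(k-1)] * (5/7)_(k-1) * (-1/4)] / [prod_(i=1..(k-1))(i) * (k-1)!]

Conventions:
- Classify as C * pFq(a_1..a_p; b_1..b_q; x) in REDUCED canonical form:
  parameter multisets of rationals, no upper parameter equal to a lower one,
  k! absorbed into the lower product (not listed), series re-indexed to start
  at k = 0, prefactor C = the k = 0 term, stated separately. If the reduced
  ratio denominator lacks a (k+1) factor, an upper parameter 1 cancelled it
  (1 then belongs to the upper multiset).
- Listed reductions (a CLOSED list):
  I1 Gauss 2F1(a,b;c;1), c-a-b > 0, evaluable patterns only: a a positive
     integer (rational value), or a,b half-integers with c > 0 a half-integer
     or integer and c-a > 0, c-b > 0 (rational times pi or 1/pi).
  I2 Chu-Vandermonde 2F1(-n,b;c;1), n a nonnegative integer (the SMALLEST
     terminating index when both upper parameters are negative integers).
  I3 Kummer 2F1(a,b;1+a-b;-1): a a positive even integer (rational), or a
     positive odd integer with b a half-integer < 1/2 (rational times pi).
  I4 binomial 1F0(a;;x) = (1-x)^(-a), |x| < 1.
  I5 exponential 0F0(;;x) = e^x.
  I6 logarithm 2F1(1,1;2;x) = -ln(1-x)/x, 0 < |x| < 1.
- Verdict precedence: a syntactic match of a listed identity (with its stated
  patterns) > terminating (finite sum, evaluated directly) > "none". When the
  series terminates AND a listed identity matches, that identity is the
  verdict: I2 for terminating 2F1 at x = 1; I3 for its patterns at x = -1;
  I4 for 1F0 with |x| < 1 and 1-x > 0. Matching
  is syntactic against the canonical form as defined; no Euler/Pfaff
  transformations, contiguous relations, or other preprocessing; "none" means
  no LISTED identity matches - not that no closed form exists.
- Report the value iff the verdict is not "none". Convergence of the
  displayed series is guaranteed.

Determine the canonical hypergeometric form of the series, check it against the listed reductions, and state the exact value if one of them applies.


At argument 8/9: a 1F0 with upper {5/7}, lower {-}, scaled by C = -1/4. Verdict at x = 8/9: binomial (I4) matches (the 1F0 binomial series: exponent -5/7, x = 8/9). Its exact value is (-1/4) * (1/9)^(-5/7).

Key observation: from the first term -1/4: the lower running product (C = -1/4, x = 8/9) is a rising factorial.
Step ratio: r(k) = (8/9) * (k+5/7) / [(k+1)] - rational in k, leading ratio (8/9); with t_0 = -1/4, classification follows.


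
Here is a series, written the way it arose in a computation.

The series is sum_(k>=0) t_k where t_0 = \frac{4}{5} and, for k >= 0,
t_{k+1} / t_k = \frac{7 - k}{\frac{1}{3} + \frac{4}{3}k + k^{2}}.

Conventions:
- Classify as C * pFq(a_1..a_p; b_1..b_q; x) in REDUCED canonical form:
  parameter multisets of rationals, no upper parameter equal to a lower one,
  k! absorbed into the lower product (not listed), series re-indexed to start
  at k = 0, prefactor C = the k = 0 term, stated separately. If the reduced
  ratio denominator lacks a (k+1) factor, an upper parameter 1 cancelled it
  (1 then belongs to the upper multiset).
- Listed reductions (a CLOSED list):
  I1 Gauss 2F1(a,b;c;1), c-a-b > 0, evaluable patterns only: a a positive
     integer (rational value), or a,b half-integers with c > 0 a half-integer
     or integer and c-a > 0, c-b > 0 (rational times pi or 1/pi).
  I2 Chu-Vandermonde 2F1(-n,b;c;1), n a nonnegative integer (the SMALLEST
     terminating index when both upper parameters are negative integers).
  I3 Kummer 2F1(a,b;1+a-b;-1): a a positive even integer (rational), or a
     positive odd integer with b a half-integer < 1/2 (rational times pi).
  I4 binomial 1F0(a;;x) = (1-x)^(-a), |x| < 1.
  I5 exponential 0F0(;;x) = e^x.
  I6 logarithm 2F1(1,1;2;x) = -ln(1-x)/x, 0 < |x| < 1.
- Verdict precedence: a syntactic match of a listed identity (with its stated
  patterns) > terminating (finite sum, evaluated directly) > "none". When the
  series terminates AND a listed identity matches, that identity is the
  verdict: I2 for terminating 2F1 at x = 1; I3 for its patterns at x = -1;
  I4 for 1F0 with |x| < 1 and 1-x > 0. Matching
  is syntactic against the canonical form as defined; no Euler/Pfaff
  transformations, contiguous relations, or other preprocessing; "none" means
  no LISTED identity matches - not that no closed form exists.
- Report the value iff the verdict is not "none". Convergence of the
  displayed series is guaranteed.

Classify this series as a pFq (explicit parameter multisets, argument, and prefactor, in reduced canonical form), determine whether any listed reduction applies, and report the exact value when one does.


With C = \frac{4}{5}: the canonical form is 1F1(-7; \frac{1}{3}; -1). Verdict: terminating - the sum ends at index 7 because -7 is a negative integer; exact evaluation follows. Its exact value is \frac{15853757}{172900}.

First insight: from the first term \frac{4}{5}: roots of the ratio polynomials (prefactor 4/5) are the negated parameters.
Consecutive-term ratio: r(k) = -1 * (k-7) / [(k+\frac{1}{3}) (k+1)] - rational in k. x = -1; t_0 = \frac{4}{5}; negate the roots.
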